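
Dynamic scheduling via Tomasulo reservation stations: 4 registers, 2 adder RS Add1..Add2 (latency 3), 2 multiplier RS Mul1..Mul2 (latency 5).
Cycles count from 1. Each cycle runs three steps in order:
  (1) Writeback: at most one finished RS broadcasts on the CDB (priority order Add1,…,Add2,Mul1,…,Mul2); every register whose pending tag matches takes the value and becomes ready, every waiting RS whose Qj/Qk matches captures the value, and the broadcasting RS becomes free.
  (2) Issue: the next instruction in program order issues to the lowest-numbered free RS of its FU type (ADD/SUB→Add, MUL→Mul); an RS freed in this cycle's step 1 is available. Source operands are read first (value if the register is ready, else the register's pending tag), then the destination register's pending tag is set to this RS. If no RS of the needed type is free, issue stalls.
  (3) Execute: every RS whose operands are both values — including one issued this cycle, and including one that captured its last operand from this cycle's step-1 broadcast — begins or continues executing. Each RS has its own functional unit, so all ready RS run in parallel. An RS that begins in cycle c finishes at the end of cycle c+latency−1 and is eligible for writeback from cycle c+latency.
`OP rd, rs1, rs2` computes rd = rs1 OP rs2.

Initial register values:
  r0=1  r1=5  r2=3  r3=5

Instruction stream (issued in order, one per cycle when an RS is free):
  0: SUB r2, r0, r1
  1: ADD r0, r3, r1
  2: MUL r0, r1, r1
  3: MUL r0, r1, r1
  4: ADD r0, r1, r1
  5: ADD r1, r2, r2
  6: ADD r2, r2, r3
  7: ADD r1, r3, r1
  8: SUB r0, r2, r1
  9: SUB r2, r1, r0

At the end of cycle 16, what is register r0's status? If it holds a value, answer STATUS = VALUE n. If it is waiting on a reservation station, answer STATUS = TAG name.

  c1: issue SUB r2<-Add1  regs: r0:1,r1:5,r2:Add1,r3:5
  c2: issue ADD r0<-Add2  regs: r0:Add2,r1:5,r2:Add1,r3:5
  c3: issue MUL r0<-Mul1  regs: r0:Mul1,r1:5,r2:Add1,r3:5
  c4: CDB Add1=-4; issue MUL r0<-Mul2  regs: r0:Mul2,r1:5,r2:-4,r3:5
  c5: CDB Add2=10; issue ADD r0<-Add1  regs: r0:Add1,r1:5,r2:-4,r3:5
  c6: issue ADD r1<-Add2  regs: r0:Add1,r1:Add2,r2:-4,r3:5
  c7: stall  regs: r0:Add1,r1:Add2,r2:-4,r3:5
  c8: CDB Add1=10; issue ADD r2<-Add1  regs: r0:10,r1:Add2,r2:Add1,r3:5
  c9: CDB Add2=-8; issue ADD r1<-Add2  regs: r0:10,r1:Add2,r2:Add1,r3:5
  c10: CDB Mul1=25; stall  regs: r0:10,r1:Add2,r2:Add1,r3:5
  c11: CDB Add1=1; issue SUB r0<-Add1  regs: r0:Add1,r1:Add2,r2:1,r3:5
  c12: CDB Add2=-3; issue SUB r2<-Add2  regs: r0:Add1,r1:-3,r2:Add2,r3:5
  c13: CDB Mul2=25  regs: r0:Add1,r1:-3,r2:Add2,r3:5
  c14: -  regs: r0:Add1,r1:-3,r2:Add2,r3:5
  c15: CDB Add1=4  regs: r0:4,r1:-3,r2:Add2,r3:5
  c16: -  regs: r0:4,r1:-3,r2:Add2,r3:5

STATUS = VALUE 4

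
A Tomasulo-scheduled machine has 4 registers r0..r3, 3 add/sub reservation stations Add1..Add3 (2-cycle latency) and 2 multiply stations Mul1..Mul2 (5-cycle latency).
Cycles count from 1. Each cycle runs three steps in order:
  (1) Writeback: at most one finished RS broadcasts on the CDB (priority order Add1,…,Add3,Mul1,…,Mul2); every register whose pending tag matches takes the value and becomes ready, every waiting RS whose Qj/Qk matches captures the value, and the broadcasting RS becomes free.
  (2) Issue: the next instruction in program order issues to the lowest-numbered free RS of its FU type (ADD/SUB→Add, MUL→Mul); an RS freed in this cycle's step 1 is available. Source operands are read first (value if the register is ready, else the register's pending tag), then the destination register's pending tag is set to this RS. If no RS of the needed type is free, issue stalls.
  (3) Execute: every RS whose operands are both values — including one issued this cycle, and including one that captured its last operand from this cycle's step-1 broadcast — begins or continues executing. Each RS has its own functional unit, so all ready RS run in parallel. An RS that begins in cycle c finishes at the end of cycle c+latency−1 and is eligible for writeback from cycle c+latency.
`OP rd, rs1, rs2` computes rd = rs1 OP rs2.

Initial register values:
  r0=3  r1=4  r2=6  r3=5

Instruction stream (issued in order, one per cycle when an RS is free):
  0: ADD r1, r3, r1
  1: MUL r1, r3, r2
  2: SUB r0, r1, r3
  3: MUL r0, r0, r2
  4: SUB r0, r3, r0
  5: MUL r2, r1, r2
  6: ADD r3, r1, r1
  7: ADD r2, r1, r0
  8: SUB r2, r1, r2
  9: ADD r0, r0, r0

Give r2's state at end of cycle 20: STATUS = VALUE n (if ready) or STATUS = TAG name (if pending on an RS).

STATUS = VALUE 145

cycle 1: issue ADD r1<-Add1 // r0:3,r1:Add1,r2:6,r3:5
cycle 2: issue MUL r1<-Mul1 // r0:3,r1:Mul1,r2:6,r3:5
cycle 3: CDB Add1=9; issue SUB r0<-Add1 // r0:Add1,r1:Mul1,r2:6,r3:5
cycle 4: issue MUL r0<-Mul2 // r0:Mul2,r1:Mul1,r2:6,r3:5
cycle 5: issue SUB r0<-Add2 // r0:Add2,r1:Mul1,r2:6,r3:5
cycle 6: stall // r0:Add2,r1:Mul1,r2:6,r3:5
cycle 7: CDB Mul1=30; issue MUL r2<-Mul1 // r0:Add2,r1:30,r2:Mul1,r3:5
cycle 8: issue ADD r3<-Add3 // r0:Add2,r1:30,r2:Mul1,r3:Add3
cycle 9: CDB Add1=25; issue ADD r2<-Add1 // r0:Add2,r1:30,r2:Add1,r3:Add3
cycle 10: CDB Add3=60; issue SUB r2<-Add3 // r0:Add2,r1:30,r2:Add3,r3:60
cycle 11: stall // r0:Add2,r1:30,r2:Add3,r3:60
cycle 12: CDB Mul1=180; stall // r0:Add2,r1:30,r2:Add3,r3:60
cycle 13: stall // r0:Add2,r1:30,r2:Add3,r3:60
cycle 14: CDB Mul2=150; stall // r0:Add2,r1:30,r2:Add3,r3:60
cycle 15: stall // r0:Add2,r1:30,r2:Add3,r3:60
cycle 16: CDB Add2=-145; issue ADD r0<-Add2 // r0:Add2,r1:30,r2:Add3,r3:60
cycle 17: - // r0:Add2,r1:30,r2:Add3,r3:60
cycle 18: CDB Add1=-115 // r0:Add2,r1:30,r2:Add3,r3:60
cycle 19: CDB Add2=-290 // r0:-290,r1:30,r2:Add3,r3:60
cycle 20: CDB Add3=145 // r0:-290,r1:30,r2:145,r3:60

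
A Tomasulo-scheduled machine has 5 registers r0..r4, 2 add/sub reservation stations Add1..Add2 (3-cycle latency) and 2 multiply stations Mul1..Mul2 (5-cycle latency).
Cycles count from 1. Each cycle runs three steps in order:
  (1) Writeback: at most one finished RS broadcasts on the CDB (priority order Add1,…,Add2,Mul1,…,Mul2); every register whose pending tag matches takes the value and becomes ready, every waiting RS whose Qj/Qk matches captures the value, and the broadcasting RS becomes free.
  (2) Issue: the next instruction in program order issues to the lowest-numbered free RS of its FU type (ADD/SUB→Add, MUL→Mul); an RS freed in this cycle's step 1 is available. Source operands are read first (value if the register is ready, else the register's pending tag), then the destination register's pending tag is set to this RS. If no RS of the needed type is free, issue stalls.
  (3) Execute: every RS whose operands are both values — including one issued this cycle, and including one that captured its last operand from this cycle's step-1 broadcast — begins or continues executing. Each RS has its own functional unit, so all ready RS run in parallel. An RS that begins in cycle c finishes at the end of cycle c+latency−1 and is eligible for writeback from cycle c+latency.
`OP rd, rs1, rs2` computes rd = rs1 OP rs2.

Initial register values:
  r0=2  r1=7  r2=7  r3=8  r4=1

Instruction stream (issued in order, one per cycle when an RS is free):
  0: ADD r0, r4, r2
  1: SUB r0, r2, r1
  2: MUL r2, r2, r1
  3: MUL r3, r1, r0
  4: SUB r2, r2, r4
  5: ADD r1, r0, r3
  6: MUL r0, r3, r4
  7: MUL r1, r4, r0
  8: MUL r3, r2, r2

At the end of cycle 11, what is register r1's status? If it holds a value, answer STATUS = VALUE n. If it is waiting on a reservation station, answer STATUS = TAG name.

cycle 1: issue ADD r0<-Add1 // r0:Add1,r1:7,r2:7,r3:8,r4:1
cycle 2: issue SUB r0<-Add2 // r0:Add2,r1:7,r2:7,r3:8,r4:1
cycle 3: issue MUL r2<-Mul1 // r0:Add2,r1:7,r2:Mul1,r3:8,r4:1
cycle 4: CDB Add1=8; issue MUL r3<-Mul2 // r0:Add2,r1:7,r2:Mul1,r3:Mul2,r4:1
cycle 5: CDB Add2=0; issue SUB r2<-Add1 // r0:0,r1:7,r2:Add1,r3:Mul2,r4:1
cycle 6: issue ADD r1<-Add2 // r0:0,r1:Add2,r2:Add1,r3:Mul2,r4:1
cycle 7: stall // r0:0,r1:Add2,r2:Add1,r3:Mul2,r4:1
cycle 8: CDB Mul1=49; issue MUL r0<-Mul1 // r0:Mul1,r1:Add2,r2:Add1,r3:Mul2,r4:1
cycle 9: stall // r0:Mul1,r1:Add2,r2:Add1,r3:Mul2,r4:1
cycle 10: CDB Mul2=0; issue MUL r1<-Mul2 // r0:Mul1,r1:Mul2,r2:Add1,r3:0,r4:1
cycle 11: CDB Add1=48; stall // r0:Mul1,r1:Mul2,r2:48,r3:0,r4:1

STATUS = TAG Mul2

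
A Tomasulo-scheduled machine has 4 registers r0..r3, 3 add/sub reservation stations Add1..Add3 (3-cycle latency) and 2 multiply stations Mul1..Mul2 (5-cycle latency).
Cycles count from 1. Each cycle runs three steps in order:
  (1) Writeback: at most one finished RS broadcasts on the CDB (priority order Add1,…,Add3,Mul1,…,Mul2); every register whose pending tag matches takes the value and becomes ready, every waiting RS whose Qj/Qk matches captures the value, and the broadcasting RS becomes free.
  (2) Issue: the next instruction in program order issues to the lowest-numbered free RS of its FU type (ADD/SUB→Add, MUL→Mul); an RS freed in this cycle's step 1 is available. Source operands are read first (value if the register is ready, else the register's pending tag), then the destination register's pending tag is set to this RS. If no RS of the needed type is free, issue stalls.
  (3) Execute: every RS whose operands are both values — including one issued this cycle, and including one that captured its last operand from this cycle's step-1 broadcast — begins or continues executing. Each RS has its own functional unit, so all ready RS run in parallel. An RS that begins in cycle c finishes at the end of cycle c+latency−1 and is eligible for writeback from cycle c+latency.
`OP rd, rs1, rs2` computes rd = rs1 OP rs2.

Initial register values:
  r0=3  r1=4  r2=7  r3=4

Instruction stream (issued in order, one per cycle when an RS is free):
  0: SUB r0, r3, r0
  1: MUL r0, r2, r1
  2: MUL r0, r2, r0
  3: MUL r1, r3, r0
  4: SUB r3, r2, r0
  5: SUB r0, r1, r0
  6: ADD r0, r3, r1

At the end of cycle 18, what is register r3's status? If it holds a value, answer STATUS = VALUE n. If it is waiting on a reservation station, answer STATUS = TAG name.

c1: issue SUB r0<-Add1 | r0:Add1,r1:4,r2:7,r3:4
c2: issue MUL r0<-Mul1 | r0:Mul1,r1:4,r2:7,r3:4
c3: issue MUL r0<-Mul2 | r0:Mul2,r1:4,r2:7,r3:4
c4: CDB Add1=1; stall | r0:Mul2,r1:4,r2:7,r3:4
c5: stall | r0:Mul2,r1:4,r2:7,r3:4
c6: stall | r0:Mul2,r1:4,r2:7,r3:4
c7: CDB Mul1=28; issue MUL r1<-Mul1 | r0:Mul2,r1:Mul1,r2:7,r3:4
c8: issue SUB r3<-Add1 | r0:Mul2,r1:Mul1,r2:7,r3:Add1
c9: issue SUB r0<-Add2 | r0:Add2,r1:Mul1,r2:7,r3:Add1
c10: issue ADD r0<-Add3 | r0:Add3,r1:Mul1,r2:7,r3:Add1
c11: - | r0:Add3,r1:Mul1,r2:7,r3:Add1
c12: CDB Mul2=196 | r0:Add3,r1:Mul1,r2:7,r3:Add1
c13: - | r0:Add3,r1:Mul1,r2:7,r3:Add1
c14: - | r0:Add3,r1:Mul1,r2:7,r3:Add1
c15: CDB Add1=-189 | r0:Add3,r1:Mul1,r2:7,r3:-189
c16: - | r0:Add3,r1:Mul1,r2:7,r3:-189
c17: CDB Mul1=784 | r0:Add3,r1:784,r2:7,r3:-189
c18: - | r0:Add3,r1:784,r2:7,r3:-189

STATUS = VALUE -189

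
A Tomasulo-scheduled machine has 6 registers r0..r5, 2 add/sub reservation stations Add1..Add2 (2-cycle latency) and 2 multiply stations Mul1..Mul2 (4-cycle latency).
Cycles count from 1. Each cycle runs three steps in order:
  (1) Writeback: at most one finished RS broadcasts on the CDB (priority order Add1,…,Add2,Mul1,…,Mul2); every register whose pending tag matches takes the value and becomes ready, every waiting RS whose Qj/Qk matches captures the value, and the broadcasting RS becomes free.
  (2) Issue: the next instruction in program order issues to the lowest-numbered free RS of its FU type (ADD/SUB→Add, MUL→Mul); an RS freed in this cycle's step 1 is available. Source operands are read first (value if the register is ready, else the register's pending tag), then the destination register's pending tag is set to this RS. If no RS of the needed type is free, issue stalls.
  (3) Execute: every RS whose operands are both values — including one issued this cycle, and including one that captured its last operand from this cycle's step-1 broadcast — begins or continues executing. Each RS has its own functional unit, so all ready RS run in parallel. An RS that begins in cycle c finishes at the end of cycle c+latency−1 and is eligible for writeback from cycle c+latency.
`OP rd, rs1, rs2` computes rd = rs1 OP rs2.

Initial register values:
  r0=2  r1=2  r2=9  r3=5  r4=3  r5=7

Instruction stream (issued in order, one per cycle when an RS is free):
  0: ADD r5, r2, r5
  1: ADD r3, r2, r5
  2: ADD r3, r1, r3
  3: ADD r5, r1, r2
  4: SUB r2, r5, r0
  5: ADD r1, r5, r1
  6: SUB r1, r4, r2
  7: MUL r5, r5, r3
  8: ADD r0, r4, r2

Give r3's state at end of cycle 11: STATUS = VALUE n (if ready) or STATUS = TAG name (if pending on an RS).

  c1: issue ADD r5<-Add1  regs: r0:2,r1:2,r2:9,r3:5,r4:3,r5:Add1
  c2: issue ADD r3<-Add2  regs: r0:2,r1:2,r2:9,r3:Add2,r4:3,r5:Add1
  c3: CDB Add1=16; issue ADD r3<-Add1  regs: r0:2,r1:2,r2:9,r3:Add1,r4:3,r5:16
  c4: stall  regs: r0:2,r1:2,r2:9,r3:Add1,r4:3,r5:16
  c5: CDB Add2=25; issue ADD r5<-Add2  regs: r0:2,r1:2,r2:9,r3:Add1,r4:3,r5:Add2
  c6: stall  regs: r0:2,r1:2,r2:9,r3:Add1,r4:3,r5:Add2
  c7: CDB Add1=27; issue SUB r2<-Add1  regs: r0:2,r1:2,r2:Add1,r3:27,r4:3,r5:Add2
  c8: CDB Add2=11; issue ADD r1<-Add2  regs: r0:2,r1:Add2,r2:Add1,r3:27,r4:3,r5:11
  c9: stall  regs: r0:2,r1:Add2,r2:Add1,r3:27,r4:3,r5:11
  c10: CDB Add1=9; issue SUB r1<-Add1  regs: r0:2,r1:Add1,r2:9,r3:27,r4:3,r5:11
  c11: CDB Add2=13; issue MUL r5<-Mul1  regs: r0:2,r1:Add1,r2:9,r3:27,r4:3,r5:Mul1

STATUS = VALUE 27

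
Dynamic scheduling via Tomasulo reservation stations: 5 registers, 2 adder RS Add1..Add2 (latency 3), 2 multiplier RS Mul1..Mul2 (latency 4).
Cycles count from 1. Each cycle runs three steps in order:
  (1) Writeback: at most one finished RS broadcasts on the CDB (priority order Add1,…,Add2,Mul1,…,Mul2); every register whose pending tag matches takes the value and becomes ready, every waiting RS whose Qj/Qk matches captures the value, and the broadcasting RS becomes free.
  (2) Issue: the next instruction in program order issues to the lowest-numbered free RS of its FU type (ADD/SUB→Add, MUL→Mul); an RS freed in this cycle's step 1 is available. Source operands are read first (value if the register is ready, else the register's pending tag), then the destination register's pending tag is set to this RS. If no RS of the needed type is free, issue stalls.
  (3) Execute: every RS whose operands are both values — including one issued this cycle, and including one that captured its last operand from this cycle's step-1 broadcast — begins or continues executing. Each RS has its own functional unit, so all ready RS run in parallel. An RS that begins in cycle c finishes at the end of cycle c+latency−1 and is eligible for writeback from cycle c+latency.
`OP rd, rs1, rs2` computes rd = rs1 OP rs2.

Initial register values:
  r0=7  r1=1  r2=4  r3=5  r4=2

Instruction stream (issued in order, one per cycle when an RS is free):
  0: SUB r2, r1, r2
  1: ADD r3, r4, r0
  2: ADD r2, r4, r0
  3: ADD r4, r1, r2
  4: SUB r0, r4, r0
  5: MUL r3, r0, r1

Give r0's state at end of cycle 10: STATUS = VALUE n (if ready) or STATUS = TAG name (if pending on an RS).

cycle 1: issue SUB r2<-Add1 // r0:7,r1:1,r2:Add1,r3:5,r4:2
cycle 2: issue ADD r3<-Add2 // r0:7,r1:1,r2:Add1,r3:Add2,r4:2
cycle 3: stall // r0:7,r1:1,r2:Add1,r3:Add2,r4:2
cycle 4: CDB Add1=-3; issue ADD r2<-Add1 // r0:7,r1:1,r2:Add1,r3:Add2,r4:2
cycle 5: CDB Add2=9; issue ADD r4<-Add2 // r0:7,r1:1,r2:Add1,r3:9,r4:Add2
cycle 6: stall // r0:7,r1:1,r2:Add1,r3:9,r4:Add2
cycle 7: CDB Add1=9; issue SUB r0<-Add1 // r0:Add1,r1:1,r2:9,r3:9,r4:Add2
cycle 8: issue MUL r3<-Mul1 // r0:Add1,r1:1,r2:9,r3:Mul1,r4:Add2
cycle 9: - // r0:Add1,r1:1,r2:9,r3:Mul1,r4:Add2
cycle 10: CDB Add2=10 // r0:Add1,r1:1,r2:9,r3:Mul1,r4:10

STATUS = TAG Add1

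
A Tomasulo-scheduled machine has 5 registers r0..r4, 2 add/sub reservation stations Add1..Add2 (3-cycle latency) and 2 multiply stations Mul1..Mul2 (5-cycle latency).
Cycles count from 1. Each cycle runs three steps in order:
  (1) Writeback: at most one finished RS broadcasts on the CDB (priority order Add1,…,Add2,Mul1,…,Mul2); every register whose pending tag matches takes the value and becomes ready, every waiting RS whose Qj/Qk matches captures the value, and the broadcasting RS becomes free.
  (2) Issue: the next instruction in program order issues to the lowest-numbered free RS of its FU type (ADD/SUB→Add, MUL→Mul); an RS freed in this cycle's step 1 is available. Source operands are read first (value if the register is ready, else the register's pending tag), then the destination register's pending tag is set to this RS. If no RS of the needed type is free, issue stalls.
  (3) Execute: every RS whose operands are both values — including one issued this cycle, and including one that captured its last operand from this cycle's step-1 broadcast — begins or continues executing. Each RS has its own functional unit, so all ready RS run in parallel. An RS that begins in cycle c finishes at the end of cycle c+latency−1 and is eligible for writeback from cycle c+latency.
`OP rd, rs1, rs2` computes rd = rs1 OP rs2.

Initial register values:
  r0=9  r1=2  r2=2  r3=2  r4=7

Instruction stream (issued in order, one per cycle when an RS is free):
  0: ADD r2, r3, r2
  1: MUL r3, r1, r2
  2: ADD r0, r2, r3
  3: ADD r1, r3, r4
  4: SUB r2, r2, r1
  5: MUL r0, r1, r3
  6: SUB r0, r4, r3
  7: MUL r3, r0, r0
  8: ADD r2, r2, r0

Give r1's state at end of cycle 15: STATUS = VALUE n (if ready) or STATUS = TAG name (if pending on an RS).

STATUS = VALUE 15

c1: issue ADD r2<-Add1 | r0:9,r1:2,r2:Add1,r3:2,r4:7
c2: issue MUL r3<-Mul1 | r0:9,r1:2,r2:Add1,r3:Mul1,r4:7
c3: issue ADD r0<-Add2 | r0:Add2,r1:2,r2:Add1,r3:Mul1,r4:7
c4: CDB Add1=4; issue ADD r1<-Add1 | r0:Add2,r1:Add1,r2:4,r3:Mul1,r4:7
c5: stall | r0:Add2,r1:Add1,r2:4,r3:Mul1,r4:7
c6: stall | r0:Add2,r1:Add1,r2:4,r3:Mul1,r4:7
c7: stall | r0:Add2,r1:Add1,r2:4,r3:Mul1,r4:7
c8: stall | r0:Add2,r1:Add1,r2:4,r3:Mul1,r4:7
c9: CDB Mul1=8; stall | r0:Add2,r1:Add1,r2:4,r3:8,r4:7
c10: stall | r0:Add2,r1:Add1,r2:4,r3:8,r4:7
c11: stall | r0:Add2,r1:Add1,r2:4,r3:8,r4:7
c12: CDB Add1=15; issue SUB r2<-Add1 | r0:Add2,r1:15,r2:Add1,r3:8,r4:7
c13: CDB Add2=12; issue MUL r0<-Mul1 | r0:Mul1,r1:15,r2:Add1,r3:8,r4:7
c14: issue SUB r0<-Add2 | r0:Add2,r1:15,r2:Add1,r3:8,r4:7
c15: CDB Add1=-11; issue MUL r3<-Mul2 | r0:Add2,r1:15,r2:-11,r3:Mul2,r4:7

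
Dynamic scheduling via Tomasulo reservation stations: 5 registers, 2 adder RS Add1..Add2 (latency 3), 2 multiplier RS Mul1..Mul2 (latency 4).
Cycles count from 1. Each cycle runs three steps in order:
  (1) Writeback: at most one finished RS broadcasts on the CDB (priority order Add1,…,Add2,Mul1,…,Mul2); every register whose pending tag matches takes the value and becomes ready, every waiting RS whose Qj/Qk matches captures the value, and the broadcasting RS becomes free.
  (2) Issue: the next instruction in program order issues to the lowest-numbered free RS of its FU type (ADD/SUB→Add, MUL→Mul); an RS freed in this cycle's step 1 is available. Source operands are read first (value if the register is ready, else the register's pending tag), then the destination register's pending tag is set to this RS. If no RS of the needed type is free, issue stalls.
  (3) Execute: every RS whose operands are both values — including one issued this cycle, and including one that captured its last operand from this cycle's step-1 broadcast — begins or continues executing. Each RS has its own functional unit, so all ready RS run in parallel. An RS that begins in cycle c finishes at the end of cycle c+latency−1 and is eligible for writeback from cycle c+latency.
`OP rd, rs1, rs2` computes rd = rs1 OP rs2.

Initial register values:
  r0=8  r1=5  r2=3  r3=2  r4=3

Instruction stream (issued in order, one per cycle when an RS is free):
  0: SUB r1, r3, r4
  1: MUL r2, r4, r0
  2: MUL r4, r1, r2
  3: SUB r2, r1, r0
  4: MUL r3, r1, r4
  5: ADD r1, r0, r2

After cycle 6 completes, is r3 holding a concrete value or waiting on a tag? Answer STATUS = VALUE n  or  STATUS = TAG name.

  c1: issue SUB r1<-Add1  regs: r0:8,r1:Add1,r2:3,r3:2,r4:3
  c2: issue MUL r2<-Mul1  regs: r0:8,r1:Add1,r2:Mul1,r3:2,r4:3
  c3: issue MUL r4<-Mul2  regs: r0:8,r1:Add1,r2:Mul1,r3:2,r4:Mul2
  c4: CDB Add1=-1; issue SUB r2<-Add1  regs: r0:8,r1:-1,r2:Add1,r3:2,r4:Mul2
  c5: stall  regs: r0:8,r1:-1,r2:Add1,r3:2,r4:Mul2
  c6: CDB Mul1=24; issue MUL r3<-Mul1  regs: r0:8,r1:-1,r2:Add1,r3:Mul1,r4:Mul2

STATUS = TAG Mul1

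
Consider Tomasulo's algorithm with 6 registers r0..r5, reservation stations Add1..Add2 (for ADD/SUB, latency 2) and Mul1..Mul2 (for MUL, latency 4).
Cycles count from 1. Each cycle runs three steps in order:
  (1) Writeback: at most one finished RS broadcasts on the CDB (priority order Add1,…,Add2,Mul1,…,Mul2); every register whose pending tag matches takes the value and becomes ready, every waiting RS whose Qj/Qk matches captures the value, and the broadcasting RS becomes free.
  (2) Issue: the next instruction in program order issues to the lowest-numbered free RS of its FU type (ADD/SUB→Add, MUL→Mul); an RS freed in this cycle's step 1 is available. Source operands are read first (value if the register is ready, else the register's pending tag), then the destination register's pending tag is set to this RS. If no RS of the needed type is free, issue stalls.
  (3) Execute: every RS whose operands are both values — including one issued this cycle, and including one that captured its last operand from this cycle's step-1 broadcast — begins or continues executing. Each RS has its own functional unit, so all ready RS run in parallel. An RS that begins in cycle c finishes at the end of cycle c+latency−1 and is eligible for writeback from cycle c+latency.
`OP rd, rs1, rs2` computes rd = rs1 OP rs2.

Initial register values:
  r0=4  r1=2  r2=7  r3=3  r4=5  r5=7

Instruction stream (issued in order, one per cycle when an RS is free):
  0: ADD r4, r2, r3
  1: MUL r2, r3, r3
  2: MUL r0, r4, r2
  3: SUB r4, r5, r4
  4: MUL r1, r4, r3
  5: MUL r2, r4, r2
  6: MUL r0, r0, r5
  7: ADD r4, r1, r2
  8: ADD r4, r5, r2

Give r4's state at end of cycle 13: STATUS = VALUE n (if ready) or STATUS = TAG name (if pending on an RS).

cycle 1: issue ADD r4<-Add1 // r0:4,r1:2,r2:7,r3:3,r4:Add1,r5:7
cycle 2: issue MUL r2<-Mul1 // r0:4,r1:2,r2:Mul1,r3:3,r4:Add1,r5:7
cycle 3: CDB Add1=10; issue MUL r0<-Mul2 // r0:Mul2,r1:2,r2:Mul1,r3:3,r4:10,r5:7
cycle 4: issue SUB r4<-Add1 // r0:Mul2,r1:2,r2:Mul1,r3:3,r4:Add1,r5:7
cycle 5: stall // r0:Mul2,r1:2,r2:Mul1,r3:3,r4:Add1,r5:7
cycle 6: CDB Add1=-3; stall // r0:Mul2,r1:2,r2:Mul1,r3:3,r4:-3,r5:7
cycle 7: CDB Mul1=9; issue MUL r1<-Mul1 // r0:Mul2,r1:Mul1,r2:9,r3:3,r4:-3,r5:7
cycle 8: stall // r0:Mul2,r1:Mul1,r2:9,r3:3,r4:-3,r5:7
cycle 9: stall // r0:Mul2,r1:Mul1,r2:9,r3:3,r4:-3,r5:7
cycle 10: stall // r0:Mul2,r1:Mul1,r2:9,r3:3,r4:-3,r5:7
cycle 11: CDB Mul1=-9; issue MUL r2<-Mul1 // r0:Mul2,r1:-9,r2:Mul1,r3:3,r4:-3,r5:7
cycle 12: CDB Mul2=90; issue MUL r0<-Mul2 // r0:Mul2,r1:-9,r2:Mul1,r3:3,r4:-3,r5:7
cycle 13: issue ADD r4<-Add1 // r0:Mul2,r1:-9,r2:Mul1,r3:3,r4:Add1,r5:7

STATUS = TAG Add1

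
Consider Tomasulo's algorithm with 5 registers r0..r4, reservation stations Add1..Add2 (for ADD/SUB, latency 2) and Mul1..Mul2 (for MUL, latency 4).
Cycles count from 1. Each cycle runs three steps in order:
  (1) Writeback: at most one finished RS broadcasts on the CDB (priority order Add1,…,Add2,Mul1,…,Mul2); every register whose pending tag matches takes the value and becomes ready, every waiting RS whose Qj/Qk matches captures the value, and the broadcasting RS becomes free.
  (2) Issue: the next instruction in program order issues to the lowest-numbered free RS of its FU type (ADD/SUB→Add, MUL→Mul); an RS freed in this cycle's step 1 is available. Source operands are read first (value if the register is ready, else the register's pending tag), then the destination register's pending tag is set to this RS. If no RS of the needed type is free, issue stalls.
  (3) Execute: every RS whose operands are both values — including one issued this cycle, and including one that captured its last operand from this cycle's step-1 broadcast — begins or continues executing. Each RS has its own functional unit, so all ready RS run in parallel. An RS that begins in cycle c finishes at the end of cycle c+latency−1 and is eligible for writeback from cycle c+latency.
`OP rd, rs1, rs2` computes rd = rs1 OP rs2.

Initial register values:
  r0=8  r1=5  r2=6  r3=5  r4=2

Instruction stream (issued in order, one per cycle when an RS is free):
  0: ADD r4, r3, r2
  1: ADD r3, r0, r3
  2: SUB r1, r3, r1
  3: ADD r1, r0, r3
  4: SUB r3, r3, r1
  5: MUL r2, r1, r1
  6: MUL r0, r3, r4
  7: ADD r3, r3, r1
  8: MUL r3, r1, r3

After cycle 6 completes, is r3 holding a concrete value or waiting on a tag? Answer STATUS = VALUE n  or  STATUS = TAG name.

STATUS = TAG Add1

cycle 1: issue ADD r4<-Add1 // r0:8,r1:5,r2:6,r3:5,r4:Add1
cycle 2: issue ADD r3<-Add2 // r0:8,r1:5,r2:6,r3:Add2,r4:Add1
cycle 3: CDB Add1=11; issue SUB r1<-Add1 // r0:8,r1:Add1,r2:6,r3:Add2,r4:11
cycle 4: CDB Add2=13; issue ADD r1<-Add2 // r0:8,r1:Add2,r2:6,r3:13,r4:11
cycle 5: stall // r0:8,r1:Add2,r2:6,r3:13,r4:11
cycle 6: CDB Add1=8; issue SUB r3<-Add1 // r0:8,r1:Add2,r2:6,r3:Add1,r4:11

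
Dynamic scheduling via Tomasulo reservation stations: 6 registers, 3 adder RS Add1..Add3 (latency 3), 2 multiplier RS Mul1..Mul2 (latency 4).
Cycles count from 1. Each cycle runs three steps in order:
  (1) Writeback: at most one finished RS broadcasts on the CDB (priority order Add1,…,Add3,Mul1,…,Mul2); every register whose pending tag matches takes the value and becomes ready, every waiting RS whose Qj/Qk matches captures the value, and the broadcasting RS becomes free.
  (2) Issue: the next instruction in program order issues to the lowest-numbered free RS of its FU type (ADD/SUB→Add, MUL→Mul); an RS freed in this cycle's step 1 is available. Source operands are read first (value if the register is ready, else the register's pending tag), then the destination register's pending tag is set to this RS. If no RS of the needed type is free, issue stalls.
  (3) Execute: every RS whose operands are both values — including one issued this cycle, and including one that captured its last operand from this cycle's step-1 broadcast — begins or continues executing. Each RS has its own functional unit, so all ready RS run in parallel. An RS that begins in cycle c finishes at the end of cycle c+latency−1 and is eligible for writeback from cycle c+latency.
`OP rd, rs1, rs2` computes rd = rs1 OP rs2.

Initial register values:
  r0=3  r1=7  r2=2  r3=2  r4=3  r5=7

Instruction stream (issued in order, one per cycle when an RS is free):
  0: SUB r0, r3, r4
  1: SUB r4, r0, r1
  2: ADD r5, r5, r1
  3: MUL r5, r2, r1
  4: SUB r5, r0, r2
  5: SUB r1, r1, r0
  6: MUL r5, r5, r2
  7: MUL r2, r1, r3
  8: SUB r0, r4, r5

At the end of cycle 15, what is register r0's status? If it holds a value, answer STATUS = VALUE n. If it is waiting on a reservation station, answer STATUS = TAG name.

STATUS = VALUE -2

c1: issue SUB r0<-Add1 | r0:Add1,r1:7,r2:2,r3:2,r4:3,r5:7
c2: issue SUB r4<-Add2 | r0:Add1,r1:7,r2:2,r3:2,r4:Add2,r5:7
c3: issue ADD r5<-Add3 | r0:Add1,r1:7,r2:2,r3:2,r4:Add2,r5:Add3
c4: CDB Add1=-1; issue MUL r5<-Mul1 | r0:-1,r1:7,r2:2,r3:2,r4:Add2,r5:Mul1
c5: issue SUB r5<-Add1 | r0:-1,r1:7,r2:2,r3:2,r4:Add2,r5:Add1
c6: CDB Add3=14; issue SUB r1<-Add3 | r0:-1,r1:Add3,r2:2,r3:2,r4:Add2,r5:Add1
c7: CDB Add2=-8; issue MUL r5<-Mul2 | r0:-1,r1:Add3,r2:2,r3:2,r4:-8,r5:Mul2
c8: CDB Add1=-3; stall | r0:-1,r1:Add3,r2:2,r3:2,r4:-8,r5:Mul2
c9: CDB Add3=8; stall | r0:-1,r1:8,r2:2,r3:2,r4:-8,r5:Mul2
c10: CDB Mul1=14; issue MUL r2<-Mul1 | r0:-1,r1:8,r2:Mul1,r3:2,r4:-8,r5:Mul2
c11: issue SUB r0<-Add1 | r0:Add1,r1:8,r2:Mul1,r3:2,r4:-8,r5:Mul2
c12: CDB Mul2=-6 | r0:Add1,r1:8,r2:Mul1,r3:2,r4:-8,r5:-6
c13: - | r0:Add1,r1:8,r2:Mul1,r3:2,r4:-8,r5:-6
c14: CDB Mul1=16 | r0:Add1,r1:8,r2:16,r3:2,r4:-8,r5:-6
c15: CDB Add1=-2 | r0:-2,r1:8,r2:16,r3:2,r4:-8,r5:-6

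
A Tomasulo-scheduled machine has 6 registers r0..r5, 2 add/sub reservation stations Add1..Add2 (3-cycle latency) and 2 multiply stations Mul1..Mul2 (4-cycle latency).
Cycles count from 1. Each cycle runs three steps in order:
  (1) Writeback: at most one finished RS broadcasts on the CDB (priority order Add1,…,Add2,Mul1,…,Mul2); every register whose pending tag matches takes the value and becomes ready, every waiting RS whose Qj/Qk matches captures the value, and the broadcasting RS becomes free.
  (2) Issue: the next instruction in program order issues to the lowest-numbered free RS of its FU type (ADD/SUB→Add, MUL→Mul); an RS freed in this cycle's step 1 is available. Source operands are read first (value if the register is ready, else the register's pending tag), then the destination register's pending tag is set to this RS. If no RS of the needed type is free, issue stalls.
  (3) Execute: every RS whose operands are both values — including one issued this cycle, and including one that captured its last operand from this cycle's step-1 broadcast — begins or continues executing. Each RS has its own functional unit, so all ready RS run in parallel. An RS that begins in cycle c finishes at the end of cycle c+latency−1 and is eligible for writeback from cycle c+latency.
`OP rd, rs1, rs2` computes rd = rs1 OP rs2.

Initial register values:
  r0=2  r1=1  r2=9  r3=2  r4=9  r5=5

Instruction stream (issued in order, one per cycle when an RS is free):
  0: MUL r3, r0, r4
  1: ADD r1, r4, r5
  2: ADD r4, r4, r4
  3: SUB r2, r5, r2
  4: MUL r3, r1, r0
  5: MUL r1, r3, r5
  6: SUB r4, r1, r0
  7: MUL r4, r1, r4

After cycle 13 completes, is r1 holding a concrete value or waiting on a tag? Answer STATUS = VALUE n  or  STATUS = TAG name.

  c1: issue MUL r3<-Mul1  regs: r0:2,r1:1,r2:9,r3:Mul1,r4:9,r5:5
  c2: issue ADD r1<-Add1  regs: r0:2,r1:Add1,r2:9,r3:Mul1,r4:9,r5:5
  c3: issue ADD r4<-Add2  regs: r0:2,r1:Add1,r2:9,r3:Mul1,r4:Add2,r5:5
  c4: stall  regs: r0:2,r1:Add1,r2:9,r3:Mul1,r4:Add2,r5:5
  c5: CDB Add1=14; issue SUB r2<-Add1  regs: r0:2,r1:14,r2:Add1,r3:Mul1,r4:Add2,r5:5
  c6: CDB Add2=18; issue MUL r3<-Mul2  regs: r0:2,r1:14,r2:Add1,r3:Mul2,r4:18,r5:5
  c7: CDB Mul1=18; issue MUL r1<-Mul1  regs: r0:2,r1:Mul1,r2:Add1,r3:Mul2,r4:18,r5:5
  c8: CDB Add1=-4; issue SUB r4<-Add1  regs: r0:2,r1:Mul1,r2:-4,r3:Mul2,r4:Add1,r5:5
  c9: stall  regs: r0:2,r1:Mul1,r2:-4,r3:Mul2,r4:Add1,r5:5
  c10: CDB Mul2=28; issue MUL r4<-Mul2  regs: r0:2,r1:Mul1,r2:-4,r3:28,r4:Mul2,r5:5
  c11: -  regs: r0:2,r1:Mul1,r2:-4,r3:28,r4:Mul2,r5:5
  c12: -  regs: r0:2,r1:Mul1,r2:-4,r3:28,r4:Mul2,r5:5
  c13: -  regs: r0:2,r1:Mul1,r2:-4,r3:28,r4:Mul2,r5:5

STATUS = TAG Mul1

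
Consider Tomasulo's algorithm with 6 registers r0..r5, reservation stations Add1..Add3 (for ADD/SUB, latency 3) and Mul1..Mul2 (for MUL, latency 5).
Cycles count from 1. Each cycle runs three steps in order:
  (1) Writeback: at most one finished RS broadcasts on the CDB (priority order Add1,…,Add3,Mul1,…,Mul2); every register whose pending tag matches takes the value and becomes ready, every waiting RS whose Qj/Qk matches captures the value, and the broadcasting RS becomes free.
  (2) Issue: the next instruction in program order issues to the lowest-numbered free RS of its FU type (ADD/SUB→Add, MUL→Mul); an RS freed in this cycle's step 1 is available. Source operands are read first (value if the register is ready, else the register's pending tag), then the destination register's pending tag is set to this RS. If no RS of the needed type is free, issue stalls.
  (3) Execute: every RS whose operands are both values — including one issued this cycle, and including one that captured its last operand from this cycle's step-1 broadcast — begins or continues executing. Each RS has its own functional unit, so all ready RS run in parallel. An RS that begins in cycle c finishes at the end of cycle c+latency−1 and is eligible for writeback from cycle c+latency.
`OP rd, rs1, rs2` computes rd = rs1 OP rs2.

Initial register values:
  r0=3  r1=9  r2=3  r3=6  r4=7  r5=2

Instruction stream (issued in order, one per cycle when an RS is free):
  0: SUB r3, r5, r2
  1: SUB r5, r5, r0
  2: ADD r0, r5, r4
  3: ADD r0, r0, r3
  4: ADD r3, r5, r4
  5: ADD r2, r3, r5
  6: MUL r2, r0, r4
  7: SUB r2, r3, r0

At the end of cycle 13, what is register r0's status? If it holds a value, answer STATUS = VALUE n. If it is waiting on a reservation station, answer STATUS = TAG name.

  c1: issue SUB r3<-Add1  regs: r0:3,r1:9,r2:3,r3:Add1,r4:7,r5:2
  c2: issue SUB r5<-Add2  regs: r0:3,r1:9,r2:3,r3:Add1,r4:7,r5:Add2
  c3: issue ADD r0<-Add3  regs: r0:Add3,r1:9,r2:3,r3:Add1,r4:7,r5:Add2
  c4: CDB Add1=-1; issue ADD r0<-Add1  regs: r0:Add1,r1:9,r2:3,r3:-1,r4:7,r5:Add2
  c5: CDB Add2=-1; issue ADD r3<-Add2  regs: r0:Add1,r1:9,r2:3,r3:Add2,r4:7,r5:-1
  c6: stall  regs: r0:Add1,r1:9,r2:3,r3:Add2,r4:7,r5:-1
  c7: stall  regs: r0:Add1,r1:9,r2:3,r3:Add2,r4:7,r5:-1
  c8: CDB Add2=6; issue ADD r2<-Add2  regs: r0:Add1,r1:9,r2:Add2,r3:6,r4:7,r5:-1
  c9: CDB Add3=6; issue MUL r2<-Mul1  regs: r0:Add1,r1:9,r2:Mul1,r3:6,r4:7,r5:-1
  c10: issue SUB r2<-Add3  regs: r0:Add1,r1:9,r2:Add3,r3:6,r4:7,r5:-1
  c11: CDB Add2=5  regs: r0:Add1,r1:9,r2:Add3,r3:6,r4:7,r5:-1
  c12: CDB Add1=5  regs: r0:5,r1:9,r2:Add3,r3:6,r4:7,r5:-1
  c13: -  regs: r0:5,r1:9,r2:Add3,r3:6,r4:7,r5:-1

STATUS = VALUE 5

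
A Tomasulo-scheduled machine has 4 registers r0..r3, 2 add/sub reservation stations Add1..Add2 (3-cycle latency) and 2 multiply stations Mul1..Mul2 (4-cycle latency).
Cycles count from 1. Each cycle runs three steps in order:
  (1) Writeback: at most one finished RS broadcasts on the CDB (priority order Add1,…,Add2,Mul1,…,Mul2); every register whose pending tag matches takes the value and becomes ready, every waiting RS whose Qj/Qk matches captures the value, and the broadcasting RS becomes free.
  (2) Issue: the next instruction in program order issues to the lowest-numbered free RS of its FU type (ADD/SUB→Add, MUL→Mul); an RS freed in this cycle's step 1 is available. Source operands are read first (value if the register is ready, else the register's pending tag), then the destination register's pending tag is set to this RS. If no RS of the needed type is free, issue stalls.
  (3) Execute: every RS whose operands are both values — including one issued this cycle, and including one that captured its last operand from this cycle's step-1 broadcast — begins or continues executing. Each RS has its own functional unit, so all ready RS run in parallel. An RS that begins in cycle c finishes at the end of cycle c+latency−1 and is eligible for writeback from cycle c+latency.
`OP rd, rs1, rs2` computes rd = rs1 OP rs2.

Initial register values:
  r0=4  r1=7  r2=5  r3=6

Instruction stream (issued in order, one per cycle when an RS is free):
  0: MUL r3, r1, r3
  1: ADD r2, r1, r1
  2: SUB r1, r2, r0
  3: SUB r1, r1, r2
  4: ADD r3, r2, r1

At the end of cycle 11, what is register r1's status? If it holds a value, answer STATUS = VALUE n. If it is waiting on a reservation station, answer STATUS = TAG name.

c1: issue MUL r3<-Mul1 | r0:4,r1:7,r2:5,r3:Mul1
c2: issue ADD r2<-Add1 | r0:4,r1:7,r2:Add1,r3:Mul1
c3: issue SUB r1<-Add2 | r0:4,r1:Add2,r2:Add1,r3:Mul1
c4: stall | r0:4,r1:Add2,r2:Add1,r3:Mul1
c5: CDB Add1=14; issue SUB r1<-Add1 | r0:4,r1:Add1,r2:14,r3:Mul1
c6: CDB Mul1=42; stall | r0:4,r1:Add1,r2:14,r3:42
c7: stall | r0:4,r1:Add1,r2:14,r3:42
c8: CDB Add2=10; issue ADD r3<-Add2 | r0:4,r1:Add1,r2:14,r3:Add2
c9: - | r0:4,r1:Add1,r2:14,r3:Add2
c10: - | r0:4,r1:Add1,r2:14,r3:Add2
c11: CDB Add1=-4 | r0:4,r1:-4,r2:14,r3:Add2

STATUS = VALUE -4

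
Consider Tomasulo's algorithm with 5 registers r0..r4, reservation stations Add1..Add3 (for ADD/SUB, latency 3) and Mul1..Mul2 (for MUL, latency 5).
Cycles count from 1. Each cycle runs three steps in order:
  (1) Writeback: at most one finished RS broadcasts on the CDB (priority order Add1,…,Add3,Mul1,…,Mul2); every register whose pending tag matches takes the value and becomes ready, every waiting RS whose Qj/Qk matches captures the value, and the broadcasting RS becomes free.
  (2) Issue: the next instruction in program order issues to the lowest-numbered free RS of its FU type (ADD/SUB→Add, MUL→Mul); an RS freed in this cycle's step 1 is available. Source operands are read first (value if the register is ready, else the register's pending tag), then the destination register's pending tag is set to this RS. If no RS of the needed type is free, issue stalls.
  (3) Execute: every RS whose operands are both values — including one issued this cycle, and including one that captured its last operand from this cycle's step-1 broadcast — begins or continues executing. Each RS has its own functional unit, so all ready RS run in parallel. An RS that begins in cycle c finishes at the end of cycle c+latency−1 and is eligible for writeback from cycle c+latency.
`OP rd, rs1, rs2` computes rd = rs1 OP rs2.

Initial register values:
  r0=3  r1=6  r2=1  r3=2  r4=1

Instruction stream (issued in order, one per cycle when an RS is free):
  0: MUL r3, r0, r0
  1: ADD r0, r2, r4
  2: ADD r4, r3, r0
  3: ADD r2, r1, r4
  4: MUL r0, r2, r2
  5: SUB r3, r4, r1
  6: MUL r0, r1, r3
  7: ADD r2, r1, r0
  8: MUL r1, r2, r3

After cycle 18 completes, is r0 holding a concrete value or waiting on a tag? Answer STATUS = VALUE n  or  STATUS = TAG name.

cycle 1: issue MUL r3<-Mul1 // r0:3,r1:6,r2:1,r3:Mul1,r4:1
cycle 2: issue ADD r0<-Add1 // r0:Add1,r1:6,r2:1,r3:Mul1,r4:1
cycle 3: issue ADD r4<-Add2 // r0:Add1,r1:6,r2:1,r3:Mul1,r4:Add2
cycle 4: issue ADD r2<-Add3 // r0:Add1,r1:6,r2:Add3,r3:Mul1,r4:Add2
cycle 5: CDB Add1=2; issue MUL r0<-Mul2 // r0:Mul2,r1:6,r2:Add3,r3:Mul1,r4:Add2
cycle 6: CDB Mul1=9; issue SUB r3<-Add1 // r0:Mul2,r1:6,r2:Add3,r3:Add1,r4:Add2
cycle 7: issue MUL r0<-Mul1 // r0:Mul1,r1:6,r2:Add3,r3:Add1,r4:Add2
cycle 8: stall // r0:Mul1,r1:6,r2:Add3,r3:Add1,r4:Add2
cycle 9: CDB Add2=11; issue ADD r2<-Add2 // r0:Mul1,r1:6,r2:Add2,r3:Add1,r4:11
cycle 10: stall // r0:Mul1,r1:6,r2:Add2,r3:Add1,r4:11
cycle 11: stall // r0:Mul1,r1:6,r2:Add2,r3:Add1,r4:11
cycle 12: CDB Add1=5; stall // r0:Mul1,r1:6,r2:Add2,r3:5,r4:11
cycle 13: CDB Add3=17; stall // r0:Mul1,r1:6,r2:Add2,r3:5,r4:11
cycle 14: stall // r0:Mul1,r1:6,r2:Add2,r3:5,r4:11
cycle 15: stall // r0:Mul1,r1:6,r2:Add2,r3:5,r4:11
cycle 16: stall // r0:Mul1,r1:6,r2:Add2,r3:5,r4:11
cycle 17: CDB Mul1=30; issue MUL r1<-Mul1 // r0:30,r1:Mul1,r2:Add2,r3:5,r4:11
cycle 18: CDB Mul2=289 // r0:30,r1:Mul1,r2:Add2,r3:5,r4:11

STATUS = VALUE 30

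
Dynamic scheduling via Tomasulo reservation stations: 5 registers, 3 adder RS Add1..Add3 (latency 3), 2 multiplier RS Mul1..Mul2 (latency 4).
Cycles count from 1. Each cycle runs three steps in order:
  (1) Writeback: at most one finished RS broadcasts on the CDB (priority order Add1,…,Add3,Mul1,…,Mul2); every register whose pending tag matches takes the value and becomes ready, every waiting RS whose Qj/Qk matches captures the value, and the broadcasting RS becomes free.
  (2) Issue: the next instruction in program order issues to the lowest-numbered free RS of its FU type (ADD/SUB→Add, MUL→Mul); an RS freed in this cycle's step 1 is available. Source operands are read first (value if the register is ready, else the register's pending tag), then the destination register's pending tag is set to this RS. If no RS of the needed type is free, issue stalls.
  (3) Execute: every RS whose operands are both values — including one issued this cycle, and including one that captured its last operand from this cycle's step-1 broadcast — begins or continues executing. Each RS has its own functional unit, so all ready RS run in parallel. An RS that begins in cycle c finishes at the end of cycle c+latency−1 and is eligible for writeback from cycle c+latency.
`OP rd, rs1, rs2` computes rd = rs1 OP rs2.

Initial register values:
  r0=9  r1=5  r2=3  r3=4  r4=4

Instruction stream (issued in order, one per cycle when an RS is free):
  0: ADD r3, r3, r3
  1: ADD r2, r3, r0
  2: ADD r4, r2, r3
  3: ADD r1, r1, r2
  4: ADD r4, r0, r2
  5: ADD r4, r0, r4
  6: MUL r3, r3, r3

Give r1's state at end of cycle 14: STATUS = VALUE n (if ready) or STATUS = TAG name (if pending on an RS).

STATUS = VALUE 22

  c1: issue ADD r3<-Add1  regs: r0:9,r1:5,r2:3,r3:Add1,r4:4
  c2: issue ADD r2<-Add2  regs: r0:9,r1:5,r2:Add2,r3:Add1,r4:4
  c3: issue ADD r4<-Add3  regs: r0:9,r1:5,r2:Add2,r3:Add1,r4:Add3
  c4: CDB Add1=8; issue ADD r1<-Add1  regs: r0:9,r1:Add1,r2:Add2,r3:8,r4:Add3
  c5: stall  regs: r0:9,r1:Add1,r2:Add2,r3:8,r4:Add3
  c6: stall  regs: r0:9,r1:Add1,r2:Add2,r3:8,r4:Add3
  c7: CDB Add2=17; issue ADD r4<-Add2  regs: r0:9,r1:Add1,r2:17,r3:8,r4:Add2
  c8: stall  regs: r0:9,r1:Add1,r2:17,r3:8,r4:Add2
  c9: stall  regs: r0:9,r1:Add1,r2:17,r3:8,r4:Add2
  c10: CDB Add1=22; issue ADD r4<-Add1  regs: r0:9,r1:22,r2:17,r3:8,r4:Add1
  c11: CDB Add2=26; issue MUL r3<-Mul1  regs: r0:9,r1:22,r2:17,r3:Mul1,r4:Add1
  c12: CDB Add3=25  regs: r0:9,r1:22,r2:17,r3:Mul1,r4:Add1
  c13: -  regs: r0:9,r1:22,r2:17,r3:Mul1,r4:Add1
  c14: CDB Add1=35  regs: r0:9,r1:22,r2:17,r3:Mul1,r4:35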